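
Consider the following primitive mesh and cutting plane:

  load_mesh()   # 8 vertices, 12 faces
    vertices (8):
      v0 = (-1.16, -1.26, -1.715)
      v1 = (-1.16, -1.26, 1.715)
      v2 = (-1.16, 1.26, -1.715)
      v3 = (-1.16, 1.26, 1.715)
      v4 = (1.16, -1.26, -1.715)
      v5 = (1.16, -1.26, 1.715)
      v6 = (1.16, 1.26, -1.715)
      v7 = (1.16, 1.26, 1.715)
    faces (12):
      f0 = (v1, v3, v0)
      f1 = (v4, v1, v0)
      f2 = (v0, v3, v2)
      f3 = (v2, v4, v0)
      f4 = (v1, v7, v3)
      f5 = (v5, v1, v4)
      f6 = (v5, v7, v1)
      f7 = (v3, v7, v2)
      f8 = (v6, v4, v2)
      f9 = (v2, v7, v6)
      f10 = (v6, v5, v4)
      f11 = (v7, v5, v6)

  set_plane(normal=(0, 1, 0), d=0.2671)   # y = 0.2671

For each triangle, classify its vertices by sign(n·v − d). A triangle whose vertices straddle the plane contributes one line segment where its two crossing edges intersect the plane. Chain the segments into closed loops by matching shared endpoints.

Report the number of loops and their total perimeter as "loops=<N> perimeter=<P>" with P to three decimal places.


loops=1 perimeter=11.500

Straddling triangles (8 of 12):
  (v1,v3,v0) [-+-] → (-1.16, 0.2671, 1.715)–(-1.16, 0.2671, 0.363553)  len=1.3514
  (v0,v3,v2) [-++] → (-1.16, 0.2671, 0.363553)–(-1.16, 0.2671, -1.715)  len=2.0786
  (v2,v4,v0) [+--] → (-0.245902, 0.2671, -1.715)–(-1.16, 0.2671, -1.715)  len=0.9141
  (v1,v7,v3) [-++] → (0.245902, 0.2671, 1.715)–(-1.16, 0.2671, 1.715)  len=1.4059
  (v5,v7,v1) [-+-] → (1.16, 0.2671, 1.715)–(0.245902, 0.2671, 1.715)  len=0.9141
  (v6,v4,v2) [+-+] → (1.16, 0.2671, -1.715)–(-0.245902, 0.2671, -1.715)  len=1.4059
  (v6,v5,v4) [+--] → (1.16, 0.2671, -0.363553)–(1.16, 0.2671, -1.715)  len=1.3514
  (v7,v5,v6) [+-+] → (1.16, 0.2671, 1.715)–(1.16, 0.2671, -0.363553)  len=2.0786

Chained into 1 loop(s):
  loop 1: 8 segments, perimeter = 11.5000
Total perimeter = 11.500


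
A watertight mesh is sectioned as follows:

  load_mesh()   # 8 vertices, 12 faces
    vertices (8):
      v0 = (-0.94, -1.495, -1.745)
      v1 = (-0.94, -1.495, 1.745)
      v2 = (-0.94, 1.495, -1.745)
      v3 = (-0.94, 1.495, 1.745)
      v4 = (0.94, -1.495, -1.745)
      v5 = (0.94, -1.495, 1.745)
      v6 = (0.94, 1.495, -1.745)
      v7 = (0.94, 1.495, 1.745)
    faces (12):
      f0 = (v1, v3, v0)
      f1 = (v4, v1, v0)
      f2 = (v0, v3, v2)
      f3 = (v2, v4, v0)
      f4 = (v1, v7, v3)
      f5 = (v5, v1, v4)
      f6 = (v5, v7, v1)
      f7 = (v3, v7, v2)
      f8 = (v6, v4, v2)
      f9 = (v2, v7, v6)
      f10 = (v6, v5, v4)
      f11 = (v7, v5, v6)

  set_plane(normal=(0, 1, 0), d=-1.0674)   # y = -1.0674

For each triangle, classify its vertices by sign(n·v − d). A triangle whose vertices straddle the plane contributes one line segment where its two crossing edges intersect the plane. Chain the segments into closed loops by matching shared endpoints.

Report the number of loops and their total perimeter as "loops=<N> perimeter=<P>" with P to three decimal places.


loops=1 perimeter=10.740

Straddling triangles (8 of 12):
  (v1,v3,v0) [-+-] → (-0.94, -1.0674, 1.745)–(-0.94, -1.0674, -1.24589)  len=2.9909
  (v0,v3,v2) [-++] → (-0.94, -1.0674, -1.24589)–(-0.94, -1.0674, -1.745)  len=0.4991
  (v2,v4,v0) [+--] → (0.671141, -1.0674, -1.745)–(-0.94, -1.0674, -1.745)  len=1.6111
  (v1,v7,v3) [-++] → (-0.671141, -1.0674, 1.745)–(-0.94, -1.0674, 1.745)  len=0.2689
  (v5,v7,v1) [-+-] → (0.94, -1.0674, 1.745)–(-0.671141, -1.0674, 1.745)  len=1.6111
  (v6,v4,v2) [+-+] → (0.94, -1.0674, -1.745)–(0.671141, -1.0674, -1.745)  len=0.2689
  (v6,v5,v4) [+--] → (0.94, -1.0674, 1.24589)–(0.94, -1.0674, -1.745)  len=2.9909
  (v7,v5,v6) [+-+] → (0.94, -1.0674, 1.745)–(0.94, -1.0674, 1.24589)  len=0.4991

Chained into 1 loop(s):
  loop 1: 8 segments, perimeter = 10.7400
Total perimeter = 10.740


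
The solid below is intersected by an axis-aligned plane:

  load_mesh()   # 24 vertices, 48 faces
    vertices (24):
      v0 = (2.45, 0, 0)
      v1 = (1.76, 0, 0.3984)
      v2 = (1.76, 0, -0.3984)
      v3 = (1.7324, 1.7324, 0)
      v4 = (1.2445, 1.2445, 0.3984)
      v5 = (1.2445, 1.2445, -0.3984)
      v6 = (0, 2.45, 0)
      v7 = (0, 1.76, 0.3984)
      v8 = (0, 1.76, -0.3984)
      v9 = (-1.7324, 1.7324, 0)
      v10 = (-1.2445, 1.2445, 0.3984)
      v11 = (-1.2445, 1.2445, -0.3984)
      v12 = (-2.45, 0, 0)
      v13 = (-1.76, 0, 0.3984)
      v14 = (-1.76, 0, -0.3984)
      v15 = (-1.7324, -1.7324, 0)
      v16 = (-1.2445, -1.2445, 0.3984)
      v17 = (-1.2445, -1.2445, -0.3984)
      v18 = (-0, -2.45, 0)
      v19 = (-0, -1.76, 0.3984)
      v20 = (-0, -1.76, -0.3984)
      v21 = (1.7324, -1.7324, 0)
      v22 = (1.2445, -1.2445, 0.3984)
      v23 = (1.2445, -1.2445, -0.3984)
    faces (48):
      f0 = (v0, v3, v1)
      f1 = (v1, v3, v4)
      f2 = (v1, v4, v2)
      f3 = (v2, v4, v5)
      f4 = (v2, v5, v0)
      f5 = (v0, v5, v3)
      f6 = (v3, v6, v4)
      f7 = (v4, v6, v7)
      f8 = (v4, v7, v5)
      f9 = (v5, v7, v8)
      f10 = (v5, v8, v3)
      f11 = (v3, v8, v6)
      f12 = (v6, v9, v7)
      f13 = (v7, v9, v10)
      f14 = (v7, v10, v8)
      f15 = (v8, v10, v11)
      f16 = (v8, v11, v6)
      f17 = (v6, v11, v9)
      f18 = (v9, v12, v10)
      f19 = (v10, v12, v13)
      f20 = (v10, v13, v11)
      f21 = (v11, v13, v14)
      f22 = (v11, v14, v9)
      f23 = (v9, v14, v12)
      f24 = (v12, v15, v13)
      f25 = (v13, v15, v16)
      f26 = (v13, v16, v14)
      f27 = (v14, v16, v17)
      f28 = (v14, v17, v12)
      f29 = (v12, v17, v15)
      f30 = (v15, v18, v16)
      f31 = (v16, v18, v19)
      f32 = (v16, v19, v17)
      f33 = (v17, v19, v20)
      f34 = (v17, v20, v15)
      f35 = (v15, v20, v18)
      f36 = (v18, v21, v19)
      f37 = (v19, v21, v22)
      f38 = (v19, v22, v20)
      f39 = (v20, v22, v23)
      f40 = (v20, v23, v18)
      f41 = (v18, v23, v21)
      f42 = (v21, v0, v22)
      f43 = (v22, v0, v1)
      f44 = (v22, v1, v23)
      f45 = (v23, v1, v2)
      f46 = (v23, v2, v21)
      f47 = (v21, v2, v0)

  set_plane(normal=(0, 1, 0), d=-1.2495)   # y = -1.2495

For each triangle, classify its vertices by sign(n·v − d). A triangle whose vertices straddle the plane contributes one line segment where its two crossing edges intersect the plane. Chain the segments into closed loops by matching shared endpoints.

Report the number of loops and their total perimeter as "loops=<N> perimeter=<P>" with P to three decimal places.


loops=2 perimeter=4.818

Straddling triangles (16 of 48):
  (v12,v15,v13) [+-+] → (-1.93243, -1.2495, 0)–(-1.74009, -1.2495, 0.111053)  len=0.2221
  (v13,v15,v16) [+-+] → (-1.74009, -1.2495, 0.111053)–(-1.2495, -1.2495, 0.394317)  len=0.5665
  (v12,v17,v15) [++-] → (-1.2495, -1.2495, -0.394317)–(-1.93243, -1.2495, 0)  len=0.7886
  (v15,v18,v16) [--+] → (-1.23934, -1.2495, 0.396748)–(-1.2495, -1.2495, 0.394317)  len=0.0104
  (v16,v18,v19) [+--] → (-1.23934, -1.2495, 0.396748)–(-1.23243, -1.2495, 0.3984)  len=0.0071
  (v16,v19,v17) [+-+] → (-1.23243, -1.2495, 0.3984)–(-1.23243, -1.2495, -0.390672)  len=0.7891
  (v17,v19,v20) [+--] → (-1.23243, -1.2495, -0.390672)–(-1.23243, -1.2495, -0.3984)  len=0.0077
  (v17,v20,v15) [+--] → (-1.23243, -1.2495, -0.3984)–(-1.2495, -1.2495, -0.394317)  len=0.0176
  (v19,v21,v22) [--+] → (1.2495, -1.2495, 0.394317)–(1.23243, -1.2495, 0.3984)  len=0.0176
  (v19,v22,v20) [-+-] → (1.23243, -1.2495, 0.3984)–(1.23243, -1.2495, 0.390672)  len=0.0077
  (v20,v22,v23) [-++] → (1.23243, -1.2495, 0.390672)–(1.23243, -1.2495, -0.3984)  len=0.7891
  (v20,v23,v18) [-+-] → (1.23243, -1.2495, -0.3984)–(1.23934, -1.2495, -0.396748)  len=0.0071
  (v18,v23,v21) [-+-] → (1.23934, -1.2495, -0.396748)–(1.2495, -1.2495, -0.394317)  len=0.0104
  (v21,v0,v22) [-++] → (1.93243, -1.2495, 0)–(1.2495, -1.2495, 0.394317)  len=0.7886
  (v23,v2,v21) [++-] → (1.74009, -1.2495, -0.111053)–(1.2495, -1.2495, -0.394317)  len=0.5665
  (v21,v2,v0) [-++] → (1.74009, -1.2495, -0.111053)–(1.93243, -1.2495, 0)  len=0.2221

Chained into 2 loop(s):
  loop 1: 8 segments, perimeter = 2.4091
  loop 2: 8 segments, perimeter = 2.4091
Total perimeter = 4.818


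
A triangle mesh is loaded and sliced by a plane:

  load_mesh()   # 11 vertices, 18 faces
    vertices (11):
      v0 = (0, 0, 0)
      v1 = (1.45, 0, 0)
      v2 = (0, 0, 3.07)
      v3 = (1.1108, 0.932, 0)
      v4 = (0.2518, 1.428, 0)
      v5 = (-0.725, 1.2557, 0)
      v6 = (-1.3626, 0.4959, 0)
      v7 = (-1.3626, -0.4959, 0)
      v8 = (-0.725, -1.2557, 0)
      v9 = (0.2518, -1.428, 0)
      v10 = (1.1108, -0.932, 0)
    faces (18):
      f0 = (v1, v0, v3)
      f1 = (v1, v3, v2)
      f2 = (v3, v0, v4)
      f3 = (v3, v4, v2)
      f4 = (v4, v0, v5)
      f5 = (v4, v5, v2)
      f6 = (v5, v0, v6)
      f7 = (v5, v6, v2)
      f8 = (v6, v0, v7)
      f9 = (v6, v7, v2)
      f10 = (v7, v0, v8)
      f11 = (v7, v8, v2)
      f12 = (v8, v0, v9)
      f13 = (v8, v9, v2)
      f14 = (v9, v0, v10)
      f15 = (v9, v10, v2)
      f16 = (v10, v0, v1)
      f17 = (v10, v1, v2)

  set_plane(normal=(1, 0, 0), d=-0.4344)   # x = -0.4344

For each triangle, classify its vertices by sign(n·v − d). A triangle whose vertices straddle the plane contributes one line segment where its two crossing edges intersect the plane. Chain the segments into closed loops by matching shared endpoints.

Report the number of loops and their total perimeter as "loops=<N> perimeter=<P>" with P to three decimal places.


Straddling triangles (10 of 18):
  (v4,v0,v5) [++-] → (-0.4344, 0.752381, 0)–(-0.4344, 1.30696, 0)  len=0.5546
  (v4,v5,v2) [+-+] → (-0.4344, 1.30696, 0)–(-0.4344, 0.752381, 1.23054)  len=1.3497
  (v5,v0,v6) [-+-] → (-0.4344, 0.752381, 0)–(-0.4344, 0.158094, 0)  len=0.5943
  (v5,v6,v2) [--+] → (-0.4344, 0.158094, 2.09128)–(-0.4344, 0.752381, 1.23054)  len=1.0460
  (v6,v0,v7) [-+-] → (-0.4344, 0.158094, 0)–(-0.4344, -0.158094, 0)  len=0.3162
  (v6,v7,v2) [--+] → (-0.4344, -0.158094, 2.09128)–(-0.4344, 0.158094, 2.09128)  len=0.3162
  (v7,v0,v8) [-+-] → (-0.4344, -0.158094, 0)–(-0.4344, -0.752381, 0)  len=0.5943
  (v7,v8,v2) [--+] → (-0.4344, -0.752381, 1.23054)–(-0.4344, -0.158094, 2.09128)  len=1.0460
  (v8,v0,v9) [-++] → (-0.4344, -0.752381, 0)–(-0.4344, -1.30696, 0)  len=0.5546
  (v8,v9,v2) [-++] → (-0.4344, -1.30696, 0)–(-0.4344, -0.752381, 1.23054)  len=1.3497

Chained into 1 loop(s):
  loop 1: 10 segments, perimeter = 7.7215
Total perimeter = 7.722

loops=1 perimeter=7.722


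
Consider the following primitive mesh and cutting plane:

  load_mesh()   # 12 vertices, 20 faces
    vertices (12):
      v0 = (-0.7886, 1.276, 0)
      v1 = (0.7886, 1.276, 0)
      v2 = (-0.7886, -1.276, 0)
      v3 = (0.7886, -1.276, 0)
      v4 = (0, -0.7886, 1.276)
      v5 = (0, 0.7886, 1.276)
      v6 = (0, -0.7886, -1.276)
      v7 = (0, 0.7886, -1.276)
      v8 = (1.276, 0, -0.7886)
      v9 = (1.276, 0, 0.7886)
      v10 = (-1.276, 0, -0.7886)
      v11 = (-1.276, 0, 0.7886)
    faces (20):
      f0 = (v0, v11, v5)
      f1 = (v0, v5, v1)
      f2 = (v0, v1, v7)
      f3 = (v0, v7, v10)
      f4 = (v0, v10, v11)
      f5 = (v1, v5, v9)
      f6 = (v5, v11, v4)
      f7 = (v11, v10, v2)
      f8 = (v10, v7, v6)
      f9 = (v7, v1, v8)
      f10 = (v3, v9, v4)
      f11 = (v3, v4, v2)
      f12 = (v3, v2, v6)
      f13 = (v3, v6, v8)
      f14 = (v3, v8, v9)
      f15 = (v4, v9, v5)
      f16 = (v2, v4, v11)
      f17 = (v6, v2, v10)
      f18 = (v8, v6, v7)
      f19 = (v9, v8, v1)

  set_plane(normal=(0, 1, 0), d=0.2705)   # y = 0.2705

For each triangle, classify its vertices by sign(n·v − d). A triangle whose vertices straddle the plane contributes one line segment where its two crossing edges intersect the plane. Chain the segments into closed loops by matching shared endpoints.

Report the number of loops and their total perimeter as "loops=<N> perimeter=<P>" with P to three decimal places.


Straddling triangles (10 of 20):
  (v0,v11,v5) [+-+] → (-1.17268, 0.2705, 0.621424)–(-0.838315, 0.2705, 0.955785)  len=0.4729
  (v0,v7,v10) [++-] → (-0.838315, 0.2705, -0.955785)–(-1.17268, 0.2705, -0.621424)  len=0.4729
  (v0,v10,v11) [+--] → (-1.17268, 0.2705, -0.621424)–(-1.17268, 0.2705, 0.621424)  len=1.2428
  (v1,v5,v9) [++-] → (0.838315, 0.2705, 0.955785)–(1.17268, 0.2705, 0.621424)  len=0.4729
  (v5,v11,v4) [+--] → (-0.838315, 0.2705, 0.955785)–(0, 0.2705, 1.276)  len=0.8974
  (v10,v7,v6) [-+-] → (-0.838315, 0.2705, -0.955785)–(0, 0.2705, -1.276)  len=0.8974
  (v7,v1,v8) [++-] → (1.17268, 0.2705, -0.621424)–(0.838315, 0.2705, -0.955785)  len=0.4729
  (v4,v9,v5) [--+] → (0.838315, 0.2705, 0.955785)–(0, 0.2705, 1.276)  len=0.8974
  (v8,v6,v7) [--+] → (0, 0.2705, -1.276)–(0.838315, 0.2705, -0.955785)  len=0.8974
  (v9,v8,v1) [--+] → (1.17268, 0.2705, -0.621424)–(1.17268, 0.2705, 0.621424)  len=1.2428

Chained into 1 loop(s):
  loop 1: 10 segments, perimeter = 7.9667
Total perimeter = 7.967

loops=1 perimeter=7.967


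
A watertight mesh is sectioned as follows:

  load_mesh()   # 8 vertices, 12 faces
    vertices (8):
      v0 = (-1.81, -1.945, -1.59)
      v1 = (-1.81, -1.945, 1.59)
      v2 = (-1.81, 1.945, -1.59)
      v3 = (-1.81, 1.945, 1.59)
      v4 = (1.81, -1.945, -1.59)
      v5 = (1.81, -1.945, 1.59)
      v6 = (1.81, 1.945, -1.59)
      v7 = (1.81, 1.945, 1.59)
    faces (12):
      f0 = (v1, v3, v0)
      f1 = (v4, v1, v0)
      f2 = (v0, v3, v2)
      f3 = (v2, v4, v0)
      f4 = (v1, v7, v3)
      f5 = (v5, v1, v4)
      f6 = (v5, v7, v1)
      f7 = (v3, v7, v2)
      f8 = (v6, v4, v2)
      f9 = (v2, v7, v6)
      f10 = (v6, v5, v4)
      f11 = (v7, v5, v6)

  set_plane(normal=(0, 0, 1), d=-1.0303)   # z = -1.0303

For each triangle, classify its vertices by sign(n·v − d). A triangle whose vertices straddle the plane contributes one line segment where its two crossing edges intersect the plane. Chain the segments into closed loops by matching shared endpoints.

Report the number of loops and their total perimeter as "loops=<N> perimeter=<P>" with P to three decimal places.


loops=1 perimeter=15.020

Straddling triangles (8 of 12):
  (v1,v3,v0) [++-] → (-1.81, -1.26034, -1.0303)–(-1.81, -1.945, -1.0303)  len=0.6847
  (v4,v1,v0) [-+-] → (1.17286, -1.945, -1.0303)–(-1.81, -1.945, -1.0303)  len=2.9829
  (v0,v3,v2) [-+-] → (-1.81, -1.26034, -1.0303)–(-1.81, 1.945, -1.0303)  len=3.2053
  (v5,v1,v4) [++-] → (1.17286, -1.945, -1.0303)–(1.81, -1.945, -1.0303)  len=0.6371
  (v3,v7,v2) [++-] → (-1.17286, 1.945, -1.0303)–(-1.81, 1.945, -1.0303)  len=0.6371
  (v2,v7,v6) [-+-] → (-1.17286, 1.945, -1.0303)–(1.81, 1.945, -1.0303)  len=2.9829
  (v6,v5,v4) [-+-] → (1.81, 1.26034, -1.0303)–(1.81, -1.945, -1.0303)  len=3.2053
  (v7,v5,v6) [++-] → (1.81, 1.26034, -1.0303)–(1.81, 1.945, -1.0303)  len=0.6847

Chained into 1 loop(s):
  loop 1: 8 segments, perimeter = 15.0200
Total perimeter = 15.020


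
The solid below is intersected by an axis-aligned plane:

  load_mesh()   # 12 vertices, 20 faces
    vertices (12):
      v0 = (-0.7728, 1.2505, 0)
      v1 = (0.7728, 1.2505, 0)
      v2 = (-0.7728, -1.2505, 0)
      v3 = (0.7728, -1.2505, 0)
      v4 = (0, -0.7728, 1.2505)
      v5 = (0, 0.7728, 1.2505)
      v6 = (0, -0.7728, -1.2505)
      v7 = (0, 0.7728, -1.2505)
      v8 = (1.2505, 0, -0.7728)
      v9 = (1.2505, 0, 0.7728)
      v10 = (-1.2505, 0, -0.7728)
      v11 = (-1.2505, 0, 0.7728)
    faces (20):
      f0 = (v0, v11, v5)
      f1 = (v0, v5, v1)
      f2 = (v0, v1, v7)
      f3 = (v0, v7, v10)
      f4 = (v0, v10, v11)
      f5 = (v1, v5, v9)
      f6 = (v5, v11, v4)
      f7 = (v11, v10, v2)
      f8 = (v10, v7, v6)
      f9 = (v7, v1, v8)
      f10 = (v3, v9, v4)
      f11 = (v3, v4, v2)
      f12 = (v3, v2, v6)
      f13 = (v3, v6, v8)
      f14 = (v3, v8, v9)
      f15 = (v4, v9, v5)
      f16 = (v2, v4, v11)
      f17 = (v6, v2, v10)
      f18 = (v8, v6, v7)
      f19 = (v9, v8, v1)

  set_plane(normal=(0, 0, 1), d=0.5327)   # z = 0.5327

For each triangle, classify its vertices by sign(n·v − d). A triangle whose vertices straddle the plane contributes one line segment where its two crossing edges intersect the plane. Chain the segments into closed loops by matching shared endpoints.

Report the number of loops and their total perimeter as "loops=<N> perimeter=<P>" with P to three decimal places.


Straddling triangles (10 of 20):
  (v0,v11,v5) [-++] → (-1.10208, 0.388516, 0.5327)–(-0.443595, 1.047, 0.5327)  len=0.9312
  (v0,v5,v1) [-+-] → (-0.443595, 1.047, 0.5327)–(0.443595, 1.047, 0.5327)  len=0.8872
  (v0,v10,v11) [--+] → (-1.2505, 0, 0.5327)–(-1.10208, 0.388516, 0.5327)  len=0.4159
  (v1,v5,v9) [-++] → (0.443595, 1.047, 0.5327)–(1.10208, 0.388516, 0.5327)  len=0.9312
  (v11,v10,v2) [+--] → (-1.2505, 0, 0.5327)–(-1.10208, -0.388516, 0.5327)  len=0.4159
  (v3,v9,v4) [-++] → (1.10208, -0.388516, 0.5327)–(0.443595, -1.047, 0.5327)  len=0.9312
  (v3,v4,v2) [-+-] → (0.443595, -1.047, 0.5327)–(-0.443595, -1.047, 0.5327)  len=0.8872
  (v3,v8,v9) [--+] → (1.2505, 0, 0.5327)–(1.10208, -0.388516, 0.5327)  len=0.4159
  (v2,v4,v11) [-++] → (-0.443595, -1.047, 0.5327)–(-1.10208, -0.388516, 0.5327)  len=0.9312
  (v9,v8,v1) [+--] → (1.2505, 0, 0.5327)–(1.10208, 0.388516, 0.5327)  len=0.4159

Chained into 1 loop(s):
  loop 1: 10 segments, perimeter = 7.1630
Total perimeter = 7.163

loops=1 perimeter=7.163


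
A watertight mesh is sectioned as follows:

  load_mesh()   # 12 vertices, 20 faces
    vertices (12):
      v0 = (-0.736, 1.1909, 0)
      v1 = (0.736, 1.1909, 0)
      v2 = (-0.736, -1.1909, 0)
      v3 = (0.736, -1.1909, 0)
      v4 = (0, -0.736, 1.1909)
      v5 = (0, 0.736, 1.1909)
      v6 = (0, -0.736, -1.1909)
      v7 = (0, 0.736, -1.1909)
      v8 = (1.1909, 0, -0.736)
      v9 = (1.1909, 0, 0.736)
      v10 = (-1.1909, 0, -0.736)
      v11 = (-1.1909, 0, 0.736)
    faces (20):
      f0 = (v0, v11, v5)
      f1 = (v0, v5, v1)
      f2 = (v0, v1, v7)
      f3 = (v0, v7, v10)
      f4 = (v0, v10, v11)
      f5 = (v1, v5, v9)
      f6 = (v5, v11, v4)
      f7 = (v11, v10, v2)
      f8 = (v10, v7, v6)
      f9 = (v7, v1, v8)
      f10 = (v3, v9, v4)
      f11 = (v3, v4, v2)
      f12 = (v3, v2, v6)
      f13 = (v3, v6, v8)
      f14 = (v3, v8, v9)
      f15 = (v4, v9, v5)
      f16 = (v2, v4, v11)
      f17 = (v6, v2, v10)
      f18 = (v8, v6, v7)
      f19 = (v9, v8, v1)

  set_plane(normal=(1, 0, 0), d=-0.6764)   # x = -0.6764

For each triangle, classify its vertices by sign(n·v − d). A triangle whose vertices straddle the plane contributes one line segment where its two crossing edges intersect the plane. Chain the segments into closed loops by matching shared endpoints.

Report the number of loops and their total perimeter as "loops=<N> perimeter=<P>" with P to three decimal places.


loops=1 perimeter=6.414

Straddling triangles (10 of 20):
  (v0,v11,v5) [--+] → (-0.6764, 0.317971, 0.932529)–(-0.6764, 1.15406, 0.096437)  len=1.1824
  (v0,v5,v1) [-++] → (-0.6764, 1.15406, 0.096437)–(-0.6764, 1.1909, 0)  len=0.1032
  (v0,v1,v7) [-++] → (-0.6764, 1.1909, 0)–(-0.6764, 1.15406, -0.096437)  len=0.1032
  (v0,v7,v10) [-+-] → (-0.6764, 1.15406, -0.096437)–(-0.6764, 0.317971, -0.932529)  len=1.1824
  (v5,v11,v4) [+-+] → (-0.6764, 0.317971, 0.932529)–(-0.6764, -0.317971, 0.932529)  len=0.6359
  (v10,v7,v6) [-++] → (-0.6764, 0.317971, -0.932529)–(-0.6764, -0.317971, -0.932529)  len=0.6359
  (v3,v4,v2) [++-] → (-0.6764, -1.15406, 0.096437)–(-0.6764, -1.1909, 0)  len=0.1032
  (v3,v2,v6) [+-+] → (-0.6764, -1.1909, 0)–(-0.6764, -1.15406, -0.096437)  len=0.1032
  (v2,v4,v11) [-+-] → (-0.6764, -1.15406, 0.096437)–(-0.6764, -0.317971, 0.932529)  len=1.1824
  (v6,v2,v10) [+--] → (-0.6764, -1.15406, -0.096437)–(-0.6764, -0.317971, -0.932529)  len=1.1824

Chained into 1 loop(s):
  loop 1: 10 segments, perimeter = 6.4145
Total perimeter = 6.414


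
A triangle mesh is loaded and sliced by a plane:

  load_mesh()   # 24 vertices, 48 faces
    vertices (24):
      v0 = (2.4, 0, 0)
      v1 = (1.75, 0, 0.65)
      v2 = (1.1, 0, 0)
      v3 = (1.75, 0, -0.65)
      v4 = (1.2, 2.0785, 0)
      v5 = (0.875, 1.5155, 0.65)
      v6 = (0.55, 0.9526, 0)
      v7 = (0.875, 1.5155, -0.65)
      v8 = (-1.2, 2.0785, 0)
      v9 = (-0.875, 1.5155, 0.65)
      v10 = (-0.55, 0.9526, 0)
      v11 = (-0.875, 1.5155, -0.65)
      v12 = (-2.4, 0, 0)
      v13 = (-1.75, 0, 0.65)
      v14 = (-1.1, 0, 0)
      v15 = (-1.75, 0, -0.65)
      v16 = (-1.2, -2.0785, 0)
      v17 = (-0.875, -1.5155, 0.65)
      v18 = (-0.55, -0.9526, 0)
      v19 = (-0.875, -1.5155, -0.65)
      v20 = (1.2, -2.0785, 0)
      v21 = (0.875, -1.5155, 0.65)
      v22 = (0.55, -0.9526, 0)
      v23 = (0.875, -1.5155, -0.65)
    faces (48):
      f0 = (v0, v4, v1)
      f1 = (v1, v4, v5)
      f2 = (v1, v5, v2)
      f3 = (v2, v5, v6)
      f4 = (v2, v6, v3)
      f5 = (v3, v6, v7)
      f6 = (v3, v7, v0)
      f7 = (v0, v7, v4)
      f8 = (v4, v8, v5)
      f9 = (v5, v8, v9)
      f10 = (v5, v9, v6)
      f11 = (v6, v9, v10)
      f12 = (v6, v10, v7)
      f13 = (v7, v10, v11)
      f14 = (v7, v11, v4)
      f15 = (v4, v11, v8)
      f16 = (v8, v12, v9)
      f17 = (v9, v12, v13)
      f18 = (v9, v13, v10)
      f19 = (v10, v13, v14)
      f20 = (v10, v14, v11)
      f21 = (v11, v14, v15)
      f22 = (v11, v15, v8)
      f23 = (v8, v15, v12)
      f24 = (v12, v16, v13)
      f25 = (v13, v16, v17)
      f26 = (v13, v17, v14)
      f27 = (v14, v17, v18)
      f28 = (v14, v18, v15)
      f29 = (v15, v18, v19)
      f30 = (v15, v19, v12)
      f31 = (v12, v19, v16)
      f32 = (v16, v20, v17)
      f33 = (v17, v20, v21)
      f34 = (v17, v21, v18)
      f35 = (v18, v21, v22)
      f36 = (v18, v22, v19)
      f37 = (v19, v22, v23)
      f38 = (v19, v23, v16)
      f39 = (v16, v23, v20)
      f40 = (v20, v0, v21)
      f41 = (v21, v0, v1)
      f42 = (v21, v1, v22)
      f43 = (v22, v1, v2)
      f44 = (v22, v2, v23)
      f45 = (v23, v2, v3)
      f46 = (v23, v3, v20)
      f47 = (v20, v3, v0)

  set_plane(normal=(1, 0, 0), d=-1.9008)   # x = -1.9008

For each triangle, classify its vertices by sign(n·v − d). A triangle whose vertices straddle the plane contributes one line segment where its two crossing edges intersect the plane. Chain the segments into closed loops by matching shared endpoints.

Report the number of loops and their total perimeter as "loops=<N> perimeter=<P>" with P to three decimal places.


loops=1 perimeter=3.994

Straddling triangles (6 of 48):
  (v8,v12,v9) [+-+] → (-1.9008, 0.864656, 0)–(-1.9008, 0.49609, 0.212774)  len=0.4256
  (v9,v12,v13) [+-+] → (-1.9008, 0.49609, 0.212774)–(-1.9008, 0, 0.4992)  len=0.5728
  (v8,v15,v12) [++-] → (-1.9008, 0, -0.4992)–(-1.9008, 0.864656, 0)  len=0.9984
  (v12,v16,v13) [-++] → (-1.9008, -0.864656, 0)–(-1.9008, 0, 0.4992)  len=0.9984
  (v15,v19,v12) [++-] → (-1.9008, -0.49609, -0.212774)–(-1.9008, 0, -0.4992)  len=0.5728
  (v12,v19,v16) [-++] → (-1.9008, -0.49609, -0.212774)–(-1.9008, -0.864656, 0)  len=0.4256

Chained into 1 loop(s):
  loop 1: 6 segments, perimeter = 3.9937
Total perimeter = 3.994


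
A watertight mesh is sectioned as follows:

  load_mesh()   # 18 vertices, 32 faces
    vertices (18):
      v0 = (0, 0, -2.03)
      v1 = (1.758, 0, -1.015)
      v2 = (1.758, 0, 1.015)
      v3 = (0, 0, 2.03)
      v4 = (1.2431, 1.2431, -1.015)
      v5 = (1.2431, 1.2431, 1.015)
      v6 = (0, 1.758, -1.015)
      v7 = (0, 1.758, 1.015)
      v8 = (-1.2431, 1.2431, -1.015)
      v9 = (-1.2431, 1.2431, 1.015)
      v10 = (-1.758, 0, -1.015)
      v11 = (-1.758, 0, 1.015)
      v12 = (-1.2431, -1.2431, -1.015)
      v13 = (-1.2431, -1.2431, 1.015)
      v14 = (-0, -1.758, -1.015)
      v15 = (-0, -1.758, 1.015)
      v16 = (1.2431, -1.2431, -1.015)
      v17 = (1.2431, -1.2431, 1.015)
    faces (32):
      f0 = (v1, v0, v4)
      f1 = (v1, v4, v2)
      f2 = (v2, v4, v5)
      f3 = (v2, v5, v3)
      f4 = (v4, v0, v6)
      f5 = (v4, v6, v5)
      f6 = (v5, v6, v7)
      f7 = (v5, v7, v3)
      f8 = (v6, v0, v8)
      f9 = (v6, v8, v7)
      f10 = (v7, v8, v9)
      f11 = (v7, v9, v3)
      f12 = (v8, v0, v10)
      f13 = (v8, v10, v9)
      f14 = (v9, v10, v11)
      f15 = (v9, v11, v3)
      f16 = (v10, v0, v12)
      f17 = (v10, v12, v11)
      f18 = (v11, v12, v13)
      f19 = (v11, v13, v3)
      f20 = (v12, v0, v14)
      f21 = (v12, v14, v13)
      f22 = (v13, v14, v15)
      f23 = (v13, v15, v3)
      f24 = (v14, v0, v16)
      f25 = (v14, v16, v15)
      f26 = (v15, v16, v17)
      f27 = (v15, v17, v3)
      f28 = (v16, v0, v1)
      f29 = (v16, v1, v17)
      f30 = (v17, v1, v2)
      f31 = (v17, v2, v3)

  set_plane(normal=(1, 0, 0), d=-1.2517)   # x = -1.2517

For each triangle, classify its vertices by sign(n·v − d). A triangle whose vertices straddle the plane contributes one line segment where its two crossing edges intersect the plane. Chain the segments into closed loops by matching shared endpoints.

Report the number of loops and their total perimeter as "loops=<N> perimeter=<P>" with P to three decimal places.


Straddling triangles (8 of 32):
  (v8,v0,v10) [++-] → (-1.2517, 0, -1.30732)–(-1.2517, 1.22234, -1.015)  len=1.2568
  (v8,v10,v9) [+-+] → (-1.2517, 1.22234, -1.015)–(-1.2517, 1.22234, 0.981094)  len=1.9961
  (v9,v10,v11) [+--] → (-1.2517, 1.22234, 0.981094)–(-1.2517, 1.22234, 1.015)  len=0.0339
  (v9,v11,v3) [+-+] → (-1.2517, 1.22234, 1.015)–(-1.2517, 0, 1.30732)  len=1.2568
  (v10,v0,v12) [-++] → (-1.2517, 0, -1.30732)–(-1.2517, -1.22234, -1.015)  len=1.2568
  (v10,v12,v11) [-+-] → (-1.2517, -1.22234, -1.015)–(-1.2517, -1.22234, -0.981094)  len=0.0339
  (v11,v12,v13) [-++] → (-1.2517, -1.22234, -0.981094)–(-1.2517, -1.22234, 1.015)  len=1.9961
  (v11,v13,v3) [-++] → (-1.2517, -1.22234, 1.015)–(-1.2517, 0, 1.30732)  len=1.2568

Chained into 1 loop(s):
  loop 1: 8 segments, perimeter = 9.0872
Total perimeter = 9.087

loops=1 perimeter=9.087


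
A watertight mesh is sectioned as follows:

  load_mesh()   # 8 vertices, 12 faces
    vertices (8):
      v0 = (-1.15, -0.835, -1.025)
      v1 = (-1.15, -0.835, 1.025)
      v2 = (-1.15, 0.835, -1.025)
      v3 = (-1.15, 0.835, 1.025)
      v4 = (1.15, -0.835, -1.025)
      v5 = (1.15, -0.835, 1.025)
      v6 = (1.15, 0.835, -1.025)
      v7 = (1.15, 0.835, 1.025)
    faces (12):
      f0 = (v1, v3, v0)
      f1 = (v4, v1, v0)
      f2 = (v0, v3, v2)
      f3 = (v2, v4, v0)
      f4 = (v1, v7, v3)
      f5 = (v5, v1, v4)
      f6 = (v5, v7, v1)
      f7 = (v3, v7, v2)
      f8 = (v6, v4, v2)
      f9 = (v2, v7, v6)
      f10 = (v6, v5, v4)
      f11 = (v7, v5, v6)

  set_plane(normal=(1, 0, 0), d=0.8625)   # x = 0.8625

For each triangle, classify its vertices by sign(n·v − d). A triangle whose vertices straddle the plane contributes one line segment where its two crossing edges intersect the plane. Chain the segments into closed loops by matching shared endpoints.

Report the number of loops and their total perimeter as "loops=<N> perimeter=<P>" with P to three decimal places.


loops=1 perimeter=7.440

Straddling triangles (8 of 12):
  (v4,v1,v0) [+--] → (0.8625, -0.835, -0.76875)–(0.8625, -0.835, -1.025)  len=0.2562
  (v2,v4,v0) [-+-] → (0.8625, -0.62625, -1.025)–(0.8625, -0.835, -1.025)  len=0.2087
  (v1,v7,v3) [-+-] → (0.8625, 0.62625, 1.025)–(0.8625, 0.835, 1.025)  len=0.2087
  (v5,v1,v4) [+-+] → (0.8625, -0.835, 1.025)–(0.8625, -0.835, -0.76875)  len=1.7938
  (v5,v7,v1) [++-] → (0.8625, 0.62625, 1.025)–(0.8625, -0.835, 1.025)  len=1.4613
  (v3,v7,v2) [-+-] → (0.8625, 0.835, 1.025)–(0.8625, 0.835, 0.76875)  len=0.2562
  (v6,v4,v2) [++-] → (0.8625, -0.62625, -1.025)–(0.8625, 0.835, -1.025)  len=1.4613
  (v2,v7,v6) [-++] → (0.8625, 0.835, 0.76875)–(0.8625, 0.835, -1.025)  len=1.7938

Chained into 1 loop(s):
  loop 1: 8 segments, perimeter = 7.4400
Total perimeter = 7.440


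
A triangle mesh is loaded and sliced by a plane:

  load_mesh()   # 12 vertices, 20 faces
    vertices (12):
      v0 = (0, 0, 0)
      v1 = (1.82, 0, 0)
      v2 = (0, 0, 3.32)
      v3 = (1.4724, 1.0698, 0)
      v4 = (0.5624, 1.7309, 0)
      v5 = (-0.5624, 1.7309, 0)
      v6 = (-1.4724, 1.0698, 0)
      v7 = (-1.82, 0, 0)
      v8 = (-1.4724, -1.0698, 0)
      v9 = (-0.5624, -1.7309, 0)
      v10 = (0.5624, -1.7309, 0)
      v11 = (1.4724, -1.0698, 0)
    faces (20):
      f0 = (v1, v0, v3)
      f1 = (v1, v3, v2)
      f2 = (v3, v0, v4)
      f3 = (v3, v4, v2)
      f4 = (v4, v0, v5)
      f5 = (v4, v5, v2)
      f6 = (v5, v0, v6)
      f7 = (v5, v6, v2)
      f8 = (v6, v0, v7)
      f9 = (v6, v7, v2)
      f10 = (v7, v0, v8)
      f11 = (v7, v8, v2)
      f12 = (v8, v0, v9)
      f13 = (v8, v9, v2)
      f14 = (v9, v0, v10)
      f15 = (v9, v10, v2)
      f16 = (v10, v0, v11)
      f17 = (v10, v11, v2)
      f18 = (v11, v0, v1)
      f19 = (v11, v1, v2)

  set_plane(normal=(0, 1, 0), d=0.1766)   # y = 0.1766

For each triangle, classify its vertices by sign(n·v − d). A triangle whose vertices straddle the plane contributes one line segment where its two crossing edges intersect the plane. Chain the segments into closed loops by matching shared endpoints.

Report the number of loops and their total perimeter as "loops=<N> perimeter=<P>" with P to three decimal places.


loops=1 perimeter=10.522

Straddling triangles (10 of 20):
  (v1,v0,v3) [--+] → (0.24306, 0.1766, 0)–(1.76262, 0.1766, 0)  len=1.5196
  (v1,v3,v2) [-+-] → (1.76262, 0.1766, 0)–(0.24306, 0.1766, 2.77194)  len=3.1611
  (v3,v0,v4) [+-+] → (0.24306, 0.1766, 0)–(0.0573805, 0.1766, 0)  len=0.1857
  (v3,v4,v2) [++-] → (0.0573805, 0.1766, 2.98127)–(0.24306, 0.1766, 2.77194)  len=0.2798
  (v4,v0,v5) [+-+] → (0.0573805, 0.1766, 0)–(-0.0573805, 0.1766, 0)  len=0.1148
  (v4,v5,v2) [++-] → (-0.0573805, 0.1766, 2.98127)–(0.0573805, 0.1766, 2.98127)  len=0.1148
  (v5,v0,v6) [+-+] → (-0.0573805, 0.1766, 0)–(-0.24306, 0.1766, 0)  len=0.1857
  (v5,v6,v2) [++-] → (-0.24306, 0.1766, 2.77194)–(-0.0573805, 0.1766, 2.98127)  len=0.2798
  (v6,v0,v7) [+--] → (-0.24306, 0.1766, 0)–(-1.76262, 0.1766, 0)  len=1.5196
  (v6,v7,v2) [+--] → (-1.76262, 0.1766, 0)–(-0.24306, 0.1766, 2.77194)  len=3.1611

Chained into 1 loop(s):
  loop 1: 10 segments, perimeter = 10.5219
Total perimeter = 10.522


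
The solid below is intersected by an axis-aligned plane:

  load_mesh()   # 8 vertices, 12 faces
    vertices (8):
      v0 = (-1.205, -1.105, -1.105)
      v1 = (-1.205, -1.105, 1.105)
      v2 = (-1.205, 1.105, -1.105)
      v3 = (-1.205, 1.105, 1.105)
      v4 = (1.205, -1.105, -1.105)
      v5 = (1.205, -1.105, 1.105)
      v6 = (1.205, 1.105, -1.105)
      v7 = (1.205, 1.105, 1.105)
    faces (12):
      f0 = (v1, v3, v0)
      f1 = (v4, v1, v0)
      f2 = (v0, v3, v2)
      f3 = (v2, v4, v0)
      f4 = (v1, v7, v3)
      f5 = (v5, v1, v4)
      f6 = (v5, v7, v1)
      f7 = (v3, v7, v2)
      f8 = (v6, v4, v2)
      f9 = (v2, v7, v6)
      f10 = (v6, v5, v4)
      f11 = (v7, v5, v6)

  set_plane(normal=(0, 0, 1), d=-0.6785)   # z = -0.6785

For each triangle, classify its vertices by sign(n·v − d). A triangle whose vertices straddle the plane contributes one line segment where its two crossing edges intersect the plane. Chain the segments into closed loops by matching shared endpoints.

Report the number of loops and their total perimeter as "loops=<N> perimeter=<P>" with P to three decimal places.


Straddling triangles (8 of 12):
  (v1,v3,v0) [++-] → (-1.205, -0.6785, -0.6785)–(-1.205, -1.105, -0.6785)  len=0.4265
  (v4,v1,v0) [-+-] → (0.739903, -1.105, -0.6785)–(-1.205, -1.105, -0.6785)  len=1.9449
  (v0,v3,v2) [-+-] → (-1.205, -0.6785, -0.6785)–(-1.205, 1.105, -0.6785)  len=1.7835
  (v5,v1,v4) [++-] → (0.739903, -1.105, -0.6785)–(1.205, -1.105, -0.6785)  len=0.4651
  (v3,v7,v2) [++-] → (-0.739903, 1.105, -0.6785)–(-1.205, 1.105, -0.6785)  len=0.4651
  (v2,v7,v6) [-+-] → (-0.739903, 1.105, -0.6785)–(1.205, 1.105, -0.6785)  len=1.9449
  (v6,v5,v4) [-+-] → (1.205, 0.6785, -0.6785)–(1.205, -1.105, -0.6785)  len=1.7835
  (v7,v5,v6) [++-] → (1.205, 0.6785, -0.6785)–(1.205, 1.105, -0.6785)  len=0.4265

Chained into 1 loop(s):
  loop 1: 8 segments, perimeter = 9.2400
Total perimeter = 9.240

loops=1 perimeter=9.240


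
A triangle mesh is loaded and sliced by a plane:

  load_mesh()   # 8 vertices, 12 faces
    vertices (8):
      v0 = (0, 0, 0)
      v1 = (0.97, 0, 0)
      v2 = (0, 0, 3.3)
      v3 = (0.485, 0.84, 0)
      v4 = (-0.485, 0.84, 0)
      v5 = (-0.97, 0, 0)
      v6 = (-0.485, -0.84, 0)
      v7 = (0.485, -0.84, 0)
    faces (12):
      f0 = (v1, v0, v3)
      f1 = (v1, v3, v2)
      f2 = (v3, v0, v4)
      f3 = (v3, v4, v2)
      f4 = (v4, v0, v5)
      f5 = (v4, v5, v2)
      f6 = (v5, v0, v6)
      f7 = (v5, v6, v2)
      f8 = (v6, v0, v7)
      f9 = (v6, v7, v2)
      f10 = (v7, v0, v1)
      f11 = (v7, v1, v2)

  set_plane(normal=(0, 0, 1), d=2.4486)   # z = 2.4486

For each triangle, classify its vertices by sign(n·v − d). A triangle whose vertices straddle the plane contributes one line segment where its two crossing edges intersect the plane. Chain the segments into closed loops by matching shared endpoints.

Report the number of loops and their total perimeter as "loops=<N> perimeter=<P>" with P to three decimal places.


Straddling triangles (6 of 12):
  (v1,v3,v2) [--+] → (0.12513, 0.21672, 2.4486)–(0.25026, 0, 2.4486)  len=0.2503
  (v3,v4,v2) [--+] → (-0.12513, 0.21672, 2.4486)–(0.12513, 0.21672, 2.4486)  len=0.2503
  (v4,v5,v2) [--+] → (-0.25026, 0, 2.4486)–(-0.12513, 0.21672, 2.4486)  len=0.2503
  (v5,v6,v2) [--+] → (-0.12513, -0.21672, 2.4486)–(-0.25026, 0, 2.4486)  len=0.2503
  (v6,v7,v2) [--+] → (0.12513, -0.21672, 2.4486)–(-0.12513, -0.21672, 2.4486)  len=0.2503
  (v7,v1,v2) [--+] → (0.25026, 0, 2.4486)–(0.12513, -0.21672, 2.4486)  len=0.2503

Chained into 1 loop(s):
  loop 1: 6 segments, perimeter = 1.5015
Total perimeter = 1.502

loops=1 perimeter=1.502


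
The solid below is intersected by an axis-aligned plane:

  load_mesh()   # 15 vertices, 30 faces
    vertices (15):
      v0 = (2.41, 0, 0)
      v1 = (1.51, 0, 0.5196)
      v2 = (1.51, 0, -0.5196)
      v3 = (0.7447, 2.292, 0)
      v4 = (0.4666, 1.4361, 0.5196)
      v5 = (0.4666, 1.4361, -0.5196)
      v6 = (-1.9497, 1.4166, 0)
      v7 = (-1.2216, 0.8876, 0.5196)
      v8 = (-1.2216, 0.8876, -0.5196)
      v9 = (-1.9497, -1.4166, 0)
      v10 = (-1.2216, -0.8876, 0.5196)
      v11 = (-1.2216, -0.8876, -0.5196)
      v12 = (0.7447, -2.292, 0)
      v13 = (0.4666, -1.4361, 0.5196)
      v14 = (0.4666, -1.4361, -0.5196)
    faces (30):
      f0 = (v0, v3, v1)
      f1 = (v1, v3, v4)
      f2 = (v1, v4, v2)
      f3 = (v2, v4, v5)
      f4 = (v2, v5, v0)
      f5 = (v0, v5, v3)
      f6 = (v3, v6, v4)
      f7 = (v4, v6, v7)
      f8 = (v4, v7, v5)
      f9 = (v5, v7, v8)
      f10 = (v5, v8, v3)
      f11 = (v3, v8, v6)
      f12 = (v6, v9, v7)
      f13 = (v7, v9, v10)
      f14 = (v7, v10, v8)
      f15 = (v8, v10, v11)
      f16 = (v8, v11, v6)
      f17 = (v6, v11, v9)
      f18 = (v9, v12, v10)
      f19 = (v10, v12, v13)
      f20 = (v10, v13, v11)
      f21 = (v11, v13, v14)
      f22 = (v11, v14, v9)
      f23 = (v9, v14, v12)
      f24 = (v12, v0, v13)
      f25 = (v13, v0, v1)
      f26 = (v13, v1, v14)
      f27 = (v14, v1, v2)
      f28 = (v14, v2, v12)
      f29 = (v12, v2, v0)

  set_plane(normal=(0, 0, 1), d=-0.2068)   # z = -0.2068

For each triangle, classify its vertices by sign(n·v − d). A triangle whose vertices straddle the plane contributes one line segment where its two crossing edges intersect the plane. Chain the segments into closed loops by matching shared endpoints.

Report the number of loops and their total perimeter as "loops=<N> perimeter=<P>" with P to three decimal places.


Straddling triangles (20 of 30):
  (v1,v4,v2) [++-] → (1.19594, 0.432267, -0.2068)–(1.51, 0, -0.2068)  len=0.5343
  (v2,v4,v5) [-+-] → (1.19594, 0.432267, -0.2068)–(0.4666, 1.4361, -0.2068)  len=1.2408
  (v2,v5,v0) [--+] → (1.63653, 0.571566, -0.2068)–(2.0518, 0, -0.2068)  len=0.7065
  (v0,v5,v3) [+-+] → (1.63653, 0.571566, -0.2068)–(0.634017, 1.95135, -0.2068)  len=1.7055
  (v4,v7,v5) [++-] → (-0.0415495, 1.271, -0.2068)–(0.4666, 1.4361, -0.2068)  len=0.5343
  (v5,v7,v8) [-+-] → (-0.0415495, 1.271, -0.2068)–(-1.2216, 0.8876, -0.2068)  len=1.2408
  (v5,v8,v3) [--+] → (-0.0378844, 1.73305, -0.2068)–(0.634017, 1.95135, -0.2068)  len=0.7065
  (v3,v8,v6) [+-+] → (-0.0378844, 1.73305, -0.2068)–(-1.65992, 1.20606, -0.2068)  len=1.7055
  (v7,v10,v8) [++-] → (-1.2216, 0.353263, -0.2068)–(-1.2216, 0.8876, -0.2068)  len=0.5343
  (v8,v10,v11) [-+-] → (-1.2216, 0.353263, -0.2068)–(-1.2216, -0.8876, -0.2068)  len=1.2409
  (v8,v11,v6) [--+] → (-1.65992, 0.499532, -0.2068)–(-1.65992, 1.20606, -0.2068)  len=0.7065
  (v6,v11,v9) [+-+] → (-1.65992, 0.499532, -0.2068)–(-1.65992, -1.20606, -0.2068)  len=1.7056
  (v10,v13,v11) [++-] → (-0.713451, -1.0527, -0.2068)–(-1.2216, -0.8876, -0.2068)  len=0.5343
  (v11,v13,v14) [-+-] → (-0.713451, -1.0527, -0.2068)–(0.4666, -1.4361, -0.2068)  len=1.2408
  (v11,v14,v9) [--+] → (-0.988016, -1.42436, -0.2068)–(-1.65992, -1.20606, -0.2068)  len=0.7065
  (v9,v14,v12) [+-+] → (-0.988016, -1.42436, -0.2068)–(0.634017, -1.95135, -0.2068)  len=1.7055
  (v13,v1,v14) [++-] → (0.780664, -1.00383, -0.2068)–(0.4666, -1.4361, -0.2068)  len=0.5343
  (v14,v1,v2) [-+-] → (0.780664, -1.00383, -0.2068)–(1.51, 0, -0.2068)  len=1.2408
  (v14,v2,v12) [--+] → (1.04929, -1.37979, -0.2068)–(0.634017, -1.95135, -0.2068)  len=0.7065
  (v12,v2,v0) [+-+] → (1.04929, -1.37979, -0.2068)–(2.0518, 0, -0.2068)  len=1.7055

Chained into 2 loop(s):
  loop 1: 10 segments, perimeter = 8.8756
  loop 2: 10 segments, perimeter = 12.0601
Total perimeter = 20.936

loops=2 perimeter=20.936


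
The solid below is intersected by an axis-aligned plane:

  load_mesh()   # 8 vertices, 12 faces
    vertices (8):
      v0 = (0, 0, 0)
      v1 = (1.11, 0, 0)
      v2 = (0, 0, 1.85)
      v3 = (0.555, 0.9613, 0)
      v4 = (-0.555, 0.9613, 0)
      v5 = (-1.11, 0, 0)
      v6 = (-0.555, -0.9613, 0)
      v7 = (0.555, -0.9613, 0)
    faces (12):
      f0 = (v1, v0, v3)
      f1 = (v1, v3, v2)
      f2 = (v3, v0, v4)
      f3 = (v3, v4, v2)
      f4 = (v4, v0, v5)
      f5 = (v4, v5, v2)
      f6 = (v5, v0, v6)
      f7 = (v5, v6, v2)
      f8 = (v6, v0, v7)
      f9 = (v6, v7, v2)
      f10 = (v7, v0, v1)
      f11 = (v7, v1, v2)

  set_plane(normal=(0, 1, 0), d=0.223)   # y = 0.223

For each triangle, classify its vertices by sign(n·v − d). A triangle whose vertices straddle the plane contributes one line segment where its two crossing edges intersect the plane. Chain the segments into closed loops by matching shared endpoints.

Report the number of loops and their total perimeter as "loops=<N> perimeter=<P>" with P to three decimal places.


loops=1 perimeter=5.534

Straddling triangles (6 of 12):
  (v1,v0,v3) [--+] → (0.128748, 0.223, 0)–(0.981252, 0.223, 0)  len=0.8525
  (v1,v3,v2) [-+-] → (0.981252, 0.223, 0)–(0.128748, 0.223, 1.42084)  len=1.6570
  (v3,v0,v4) [+-+] → (0.128748, 0.223, 0)–(-0.128748, 0.223, 0)  len=0.2575
  (v3,v4,v2) [++-] → (-0.128748, 0.223, 1.42084)–(0.128748, 0.223, 1.42084)  len=0.2575
  (v4,v0,v5) [+--] → (-0.128748, 0.223, 0)–(-0.981252, 0.223, 0)  len=0.8525
  (v4,v5,v2) [+--] → (-0.981252, 0.223, 0)–(-0.128748, 0.223, 1.42084)  len=1.6570

Chained into 1 loop(s):
  loop 1: 6 segments, perimeter = 5.5339
Total perimeter = 5.534


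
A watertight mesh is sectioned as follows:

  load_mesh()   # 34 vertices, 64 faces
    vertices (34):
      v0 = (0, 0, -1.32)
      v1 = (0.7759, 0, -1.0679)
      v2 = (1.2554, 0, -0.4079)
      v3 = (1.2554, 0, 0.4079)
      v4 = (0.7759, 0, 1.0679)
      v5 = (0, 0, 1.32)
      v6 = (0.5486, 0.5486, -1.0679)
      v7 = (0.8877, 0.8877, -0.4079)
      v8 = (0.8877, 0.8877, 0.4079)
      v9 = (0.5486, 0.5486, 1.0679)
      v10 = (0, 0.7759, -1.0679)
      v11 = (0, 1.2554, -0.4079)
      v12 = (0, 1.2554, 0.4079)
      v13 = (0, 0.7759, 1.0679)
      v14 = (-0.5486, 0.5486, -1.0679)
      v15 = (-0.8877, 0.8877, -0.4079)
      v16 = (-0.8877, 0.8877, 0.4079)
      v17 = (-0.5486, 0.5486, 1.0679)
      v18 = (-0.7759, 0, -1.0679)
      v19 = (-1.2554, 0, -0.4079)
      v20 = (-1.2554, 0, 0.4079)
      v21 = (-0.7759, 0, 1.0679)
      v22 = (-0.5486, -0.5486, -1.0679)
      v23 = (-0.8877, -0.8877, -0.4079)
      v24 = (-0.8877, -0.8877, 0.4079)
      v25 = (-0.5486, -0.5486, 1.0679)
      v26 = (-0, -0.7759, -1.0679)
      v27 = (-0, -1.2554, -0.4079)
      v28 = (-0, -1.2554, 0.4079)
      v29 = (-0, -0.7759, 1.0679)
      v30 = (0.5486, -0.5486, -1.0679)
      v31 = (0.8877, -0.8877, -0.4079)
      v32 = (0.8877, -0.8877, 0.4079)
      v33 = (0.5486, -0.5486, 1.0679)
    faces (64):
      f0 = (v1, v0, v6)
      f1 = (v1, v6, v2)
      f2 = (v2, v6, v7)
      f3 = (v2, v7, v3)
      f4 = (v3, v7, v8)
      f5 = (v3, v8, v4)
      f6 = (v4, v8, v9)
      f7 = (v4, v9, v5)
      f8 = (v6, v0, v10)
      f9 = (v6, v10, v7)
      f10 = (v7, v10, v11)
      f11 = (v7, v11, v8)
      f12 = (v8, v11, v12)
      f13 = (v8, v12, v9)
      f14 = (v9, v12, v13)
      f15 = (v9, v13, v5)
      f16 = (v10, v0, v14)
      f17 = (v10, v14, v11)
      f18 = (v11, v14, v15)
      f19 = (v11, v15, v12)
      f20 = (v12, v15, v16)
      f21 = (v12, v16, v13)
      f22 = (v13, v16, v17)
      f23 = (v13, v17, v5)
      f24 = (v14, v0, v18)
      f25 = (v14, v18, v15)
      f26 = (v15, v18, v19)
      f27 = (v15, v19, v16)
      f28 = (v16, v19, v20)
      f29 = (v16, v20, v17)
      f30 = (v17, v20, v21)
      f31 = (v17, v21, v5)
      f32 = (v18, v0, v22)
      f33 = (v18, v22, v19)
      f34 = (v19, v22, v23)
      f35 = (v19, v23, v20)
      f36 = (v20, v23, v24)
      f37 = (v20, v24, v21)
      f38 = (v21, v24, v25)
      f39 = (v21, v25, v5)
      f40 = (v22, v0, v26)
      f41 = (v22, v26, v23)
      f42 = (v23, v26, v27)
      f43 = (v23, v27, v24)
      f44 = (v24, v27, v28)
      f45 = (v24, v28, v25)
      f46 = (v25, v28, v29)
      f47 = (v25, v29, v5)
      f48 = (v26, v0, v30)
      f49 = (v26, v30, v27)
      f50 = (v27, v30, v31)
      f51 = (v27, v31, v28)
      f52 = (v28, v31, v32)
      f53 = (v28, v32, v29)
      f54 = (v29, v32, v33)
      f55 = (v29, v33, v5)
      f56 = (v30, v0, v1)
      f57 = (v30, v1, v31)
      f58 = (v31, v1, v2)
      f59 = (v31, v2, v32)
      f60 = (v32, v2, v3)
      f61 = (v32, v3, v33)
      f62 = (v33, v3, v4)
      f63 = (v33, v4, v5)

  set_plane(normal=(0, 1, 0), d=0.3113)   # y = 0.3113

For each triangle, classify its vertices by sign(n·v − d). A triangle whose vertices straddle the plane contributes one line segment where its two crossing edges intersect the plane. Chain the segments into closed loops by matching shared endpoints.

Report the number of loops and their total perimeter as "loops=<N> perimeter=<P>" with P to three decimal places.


loops=1 perimeter=7.563

Straddling triangles (20 of 64):
  (v1,v0,v6) [--+] → (0.3113, 0.3113, -1.17695)–(0.64692, 0.3113, -1.0679)  len=0.3529
  (v1,v6,v2) [-+-] → (0.64692, 0.3113, -1.0679)–(0.85433, 0.3113, -0.782413)  len=0.3529
  (v2,v6,v7) [-++] → (0.85433, 0.3113, -0.782413)–(1.12645, 0.3113, -0.4079)  len=0.4629
  (v2,v7,v3) [-+-] → (1.12645, 0.3113, -0.4079)–(1.12645, 0.3113, 0.121814)  len=0.5297
  (v3,v7,v8) [-++] → (1.12645, 0.3113, 0.121814)–(1.12645, 0.3113, 0.4079)  len=0.2861
  (v3,v8,v4) [-+-] → (1.12645, 0.3113, 0.4079)–(0.815106, 0.3113, 0.83645)  len=0.5297
  (v4,v8,v9) [-++] → (0.815106, 0.3113, 0.83645)–(0.64692, 0.3113, 1.0679)  len=0.2861
  (v4,v9,v5) [-+-] → (0.64692, 0.3113, 1.0679)–(0.3113, 0.3113, 1.17695)  len=0.3529
  (v6,v0,v10) [+-+] → (0.3113, 0.3113, -1.17695)–(0, 0.3113, -1.21885)  len=0.3141
  (v9,v13,v5) [++-] → (0, 0.3113, 1.21885)–(0.3113, 0.3113, 1.17695)  len=0.3141
  (v10,v0,v14) [+-+] → (0, 0.3113, -1.21885)–(-0.3113, 0.3113, -1.17695)  len=0.3141
  (v13,v17,v5) [++-] → (-0.3113, 0.3113, 1.17695)–(0, 0.3113, 1.21885)  len=0.3141
  (v14,v0,v18) [+--] → (-0.3113, 0.3113, -1.17695)–(-0.64692, 0.3113, -1.0679)  len=0.3529
  (v14,v18,v15) [+-+] → (-0.64692, 0.3113, -1.0679)–(-0.815106, 0.3113, -0.83645)  len=0.2861
  (v15,v18,v19) [+--] → (-0.815106, 0.3113, -0.83645)–(-1.12645, 0.3113, -0.4079)  len=0.5297
  (v15,v19,v16) [+-+] → (-1.12645, 0.3113, -0.4079)–(-1.12645, 0.3113, -0.121814)  len=0.2861
  (v16,v19,v20) [+--] → (-1.12645, 0.3113, -0.121814)–(-1.12645, 0.3113, 0.4079)  len=0.5297
  (v16,v20,v17) [+-+] → (-1.12645, 0.3113, 0.4079)–(-0.85433, 0.3113, 0.782413)  len=0.4629
  (v17,v20,v21) [+--] → (-0.85433, 0.3113, 0.782413)–(-0.64692, 0.3113, 1.0679)  len=0.3529
  (v17,v21,v5) [+--] → (-0.64692, 0.3113, 1.0679)–(-0.3113, 0.3113, 1.17695)  len=0.3529

Chained into 1 loop(s):
  loop 1: 20 segments, perimeter = 7.5629
Total perimeter = 7.563
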